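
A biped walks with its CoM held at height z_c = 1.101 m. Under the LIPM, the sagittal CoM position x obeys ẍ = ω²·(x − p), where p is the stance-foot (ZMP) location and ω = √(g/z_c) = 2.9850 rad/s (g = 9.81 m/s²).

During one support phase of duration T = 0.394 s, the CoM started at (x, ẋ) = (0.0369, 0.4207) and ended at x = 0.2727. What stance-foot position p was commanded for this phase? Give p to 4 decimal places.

p = -0.0006

ωT = 2.9850·0.394 = 1.176090; cosh(ωT) = 1.775078, sinh(ωT) = 1.466596
x(T) = p + (x₀−p)·cosh(ωT) + (ẋ₀/ω)·sinh(ωT) ⇒ p·(1 − cosh) = x(T) − x₀·cosh − (ẋ₀/ω)·sinh
numerator   = 0.2727 − (0.0369)·1.775078 − (0.4207/2.9850)·1.466596 = 0.000500
denominator = 1 − 1.775078 = -0.775078
p = 0.000500 / -0.775078 = -0.0006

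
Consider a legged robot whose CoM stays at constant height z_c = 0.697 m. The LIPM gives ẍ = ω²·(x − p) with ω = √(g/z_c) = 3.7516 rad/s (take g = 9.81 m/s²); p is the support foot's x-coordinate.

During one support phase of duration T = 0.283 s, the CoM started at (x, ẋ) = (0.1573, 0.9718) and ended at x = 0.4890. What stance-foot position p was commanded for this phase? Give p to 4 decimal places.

p = 0.1540

ωT = 3.7516·0.283 = 1.061703; cosh(ωT) = 1.618578, sinh(ωT) = 1.272712
x(T) = p + (x₀−p)·cosh(ωT) + (ẋ₀/ω)·sinh(ωT) ⇒ p·(1 − cosh) = x(T) − x₀·cosh − (ẋ₀/ω)·sinh
numerator   = 0.4890 − (0.1573)·1.618578 − (0.9718/3.7516)·1.272712 = -0.095281
denominator = 1 − 1.618578 = -0.618578
p = -0.095281 / -0.618578 = 0.1540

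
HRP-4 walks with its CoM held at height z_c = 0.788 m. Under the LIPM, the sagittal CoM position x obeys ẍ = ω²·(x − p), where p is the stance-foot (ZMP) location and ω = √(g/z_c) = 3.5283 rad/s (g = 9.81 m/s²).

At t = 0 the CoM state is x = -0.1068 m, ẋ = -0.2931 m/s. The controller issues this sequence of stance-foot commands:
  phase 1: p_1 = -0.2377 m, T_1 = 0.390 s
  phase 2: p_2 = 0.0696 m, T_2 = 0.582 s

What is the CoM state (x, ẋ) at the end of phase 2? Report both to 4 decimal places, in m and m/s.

x = -0.4063, ẋ = -1.5645

phase 1: p=-0.2377, T=0.390, ωT=1.376037, cosh=2.105879, sinh=1.853301; start (x,ẋ)=(-0.106800, -0.293100) → end (x,ẋ)=(-0.115996, 0.238722)
phase 2: p=0.0696, T=0.582, ωT=2.053471, cosh=3.961598, sinh=3.833309; start (x,ẋ)=(-0.115996, 0.238722) → end (x,ẋ)=(-0.406299, -1.564481)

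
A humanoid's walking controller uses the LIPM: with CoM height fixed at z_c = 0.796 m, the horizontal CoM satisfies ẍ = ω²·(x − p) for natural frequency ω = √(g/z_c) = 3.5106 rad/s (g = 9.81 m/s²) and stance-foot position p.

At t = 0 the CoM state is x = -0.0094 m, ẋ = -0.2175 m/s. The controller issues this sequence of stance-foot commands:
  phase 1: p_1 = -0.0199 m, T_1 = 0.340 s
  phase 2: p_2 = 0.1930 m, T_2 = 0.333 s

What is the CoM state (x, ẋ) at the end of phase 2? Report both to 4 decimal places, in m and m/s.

x = -0.4525, ẋ = -2.0579

phase 1: p=-0.0199, T=0.340, ωT=1.193604, cosh=1.801038, sinh=1.497911; start (x,ẋ)=(-0.009400, -0.217500) → end (x,ẋ)=(-0.093793, -0.336511)
phase 2: p=0.1930, T=0.333, ωT=1.169030, cosh=1.764768, sinh=1.454100; start (x,ẋ)=(-0.093793, -0.336511) → end (x,ẋ)=(-0.452506, -2.057872)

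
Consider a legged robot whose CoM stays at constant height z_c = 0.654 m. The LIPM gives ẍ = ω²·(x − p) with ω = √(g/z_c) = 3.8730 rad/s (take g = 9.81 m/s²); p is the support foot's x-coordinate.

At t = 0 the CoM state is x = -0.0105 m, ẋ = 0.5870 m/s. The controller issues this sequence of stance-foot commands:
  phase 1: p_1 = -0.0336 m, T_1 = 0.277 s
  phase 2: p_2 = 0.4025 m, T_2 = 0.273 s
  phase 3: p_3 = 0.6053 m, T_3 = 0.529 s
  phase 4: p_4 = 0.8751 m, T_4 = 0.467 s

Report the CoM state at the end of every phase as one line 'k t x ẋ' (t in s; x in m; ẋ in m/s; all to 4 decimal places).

1 0.2770 0.1998 1.0740
2 0.5500 0.4264 0.7385
3 1.0790 0.6272 0.2694
4 1.5460 0.3050 -2.0066

phase 1: p=-0.0336, T=0.277, ωT=1.072821, cosh=1.632829, sinh=1.290787; start (x,ẋ)=(-0.010500, 0.587000) → end (x,ẋ)=(0.199753, 1.073952)
phase 2: p=0.4025, T=0.273, ωT=1.057329, cosh=1.613027, sinh=1.265645; start (x,ẋ)=(0.199753, 1.073952) → end (x,ẋ)=(0.426416, 0.738479)
phase 3: p=0.6053, T=0.529, ωT=2.048817, cosh=3.943802, sinh=3.814915; start (x,ẋ)=(0.426416, 0.738479) → end (x,ẋ)=(0.627222, 0.269380)
phase 4: p=0.8751, T=0.467, ωT=1.808691, cosh=3.133161, sinh=2.969293; start (x,ẋ)=(0.627222, 0.269380) → end (x,ẋ)=(0.304982, -2.006604)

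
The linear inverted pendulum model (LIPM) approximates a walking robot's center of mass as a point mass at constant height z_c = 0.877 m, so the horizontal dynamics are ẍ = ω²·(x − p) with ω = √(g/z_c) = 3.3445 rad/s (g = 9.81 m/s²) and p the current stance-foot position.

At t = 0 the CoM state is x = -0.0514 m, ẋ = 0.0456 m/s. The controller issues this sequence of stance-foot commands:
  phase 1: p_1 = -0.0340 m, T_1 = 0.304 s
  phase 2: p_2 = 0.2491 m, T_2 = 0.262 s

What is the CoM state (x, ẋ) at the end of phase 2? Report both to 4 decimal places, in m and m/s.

phase 1: p=-0.0340, T=0.304, ωT=1.016728, cosh=1.562956, sinh=1.201179; start (x,ẋ)=(-0.051400, 0.045600) → end (x,ẋ)=(-0.044818, 0.001369)
phase 2: p=0.2491, T=0.262, ωT=0.876259, cosh=1.409117, sinh=0.992780; start (x,ẋ)=(-0.044818, 0.001369) → end (x,ẋ)=(-0.164659, -0.973983)

x = -0.1647, ẋ = -0.9740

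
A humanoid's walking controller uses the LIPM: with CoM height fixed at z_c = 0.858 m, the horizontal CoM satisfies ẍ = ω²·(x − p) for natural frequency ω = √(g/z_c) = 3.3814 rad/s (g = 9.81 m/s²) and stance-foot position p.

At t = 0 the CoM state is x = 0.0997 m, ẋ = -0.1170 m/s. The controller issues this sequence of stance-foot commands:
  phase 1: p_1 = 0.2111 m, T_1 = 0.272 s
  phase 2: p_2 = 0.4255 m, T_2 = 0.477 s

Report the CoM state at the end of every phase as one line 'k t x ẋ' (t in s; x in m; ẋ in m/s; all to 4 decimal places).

phase 1: p=0.2111, T=0.272, ωT=0.919741, cosh=1.453631, sinh=1.055009; start (x,ẋ)=(0.099700, -0.117000) → end (x,ẋ)=(0.012661, -0.567484)
phase 2: p=0.4255, T=0.477, ωT=1.612928, cosh=2.608392, sinh=2.409088; start (x,ẋ)=(0.012661, -0.567484) → end (x,ẋ)=(-1.055651, -4.843244)

1 0.2720 0.0127 -0.5675
2 0.7490 -1.0557 -4.8432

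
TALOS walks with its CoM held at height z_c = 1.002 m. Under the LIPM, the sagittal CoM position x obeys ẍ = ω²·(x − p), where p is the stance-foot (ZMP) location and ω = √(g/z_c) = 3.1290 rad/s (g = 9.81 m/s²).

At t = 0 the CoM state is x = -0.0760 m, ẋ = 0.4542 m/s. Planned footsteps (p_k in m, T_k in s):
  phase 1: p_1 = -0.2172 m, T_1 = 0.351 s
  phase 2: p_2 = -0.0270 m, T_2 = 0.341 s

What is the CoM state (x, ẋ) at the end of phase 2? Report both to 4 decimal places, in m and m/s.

phase 1: p=-0.2172, T=0.351, ωT=1.098279, cosh=1.666222, sinh=1.332778; start (x,ẋ)=(-0.076000, 0.454200) → end (x,ẋ)=(0.211534, 1.345639)
phase 2: p=-0.0270, T=0.341, ωT=1.066989, cosh=1.625329, sinh=1.281286; start (x,ẋ)=(0.211534, 1.345639) → end (x,ẋ)=(0.911719, 3.143424)

x = 0.9117, ẋ = 3.1434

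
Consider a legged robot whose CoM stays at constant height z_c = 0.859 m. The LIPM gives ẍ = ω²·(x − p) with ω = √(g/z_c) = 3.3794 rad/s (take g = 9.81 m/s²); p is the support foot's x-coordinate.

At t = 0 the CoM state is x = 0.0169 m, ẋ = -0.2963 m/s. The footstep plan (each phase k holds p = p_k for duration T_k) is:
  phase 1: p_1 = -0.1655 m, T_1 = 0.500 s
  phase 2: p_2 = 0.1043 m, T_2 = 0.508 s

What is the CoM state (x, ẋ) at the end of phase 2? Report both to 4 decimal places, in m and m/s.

x = 0.7619, ẋ = 2.3559

phase 1: p=-0.1655, T=0.500, ωT=1.689700, cosh=2.801215, sinh=2.616640; start (x,ẋ)=(0.016900, -0.296300) → end (x,ẋ)=(0.116019, 0.782904)
phase 2: p=0.1043, T=0.508, ωT=1.716735, cosh=2.872989, sinh=2.693337; start (x,ẋ)=(0.116019, 0.782904) → end (x,ẋ)=(0.761933, 2.355939)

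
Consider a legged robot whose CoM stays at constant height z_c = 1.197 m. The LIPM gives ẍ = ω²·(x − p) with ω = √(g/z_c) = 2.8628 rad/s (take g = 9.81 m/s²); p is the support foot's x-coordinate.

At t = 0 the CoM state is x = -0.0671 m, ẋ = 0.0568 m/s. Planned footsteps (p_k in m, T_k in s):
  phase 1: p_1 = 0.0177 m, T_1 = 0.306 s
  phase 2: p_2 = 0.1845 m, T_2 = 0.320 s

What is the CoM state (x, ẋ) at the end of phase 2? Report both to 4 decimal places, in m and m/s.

phase 1: p=0.0177, T=0.306, ωT=0.876017, cosh=1.408877, sinh=0.992439; start (x,ẋ)=(-0.067100, 0.056800) → end (x,ẋ)=(-0.082082, -0.160906)
phase 2: p=0.1845, T=0.320, ωT=0.916096, cosh=1.449796, sinh=1.049718; start (x,ẋ)=(-0.082082, -0.160906) → end (x,ẋ)=(-0.260990, -1.034394)

x = -0.2610, ẋ = -1.0344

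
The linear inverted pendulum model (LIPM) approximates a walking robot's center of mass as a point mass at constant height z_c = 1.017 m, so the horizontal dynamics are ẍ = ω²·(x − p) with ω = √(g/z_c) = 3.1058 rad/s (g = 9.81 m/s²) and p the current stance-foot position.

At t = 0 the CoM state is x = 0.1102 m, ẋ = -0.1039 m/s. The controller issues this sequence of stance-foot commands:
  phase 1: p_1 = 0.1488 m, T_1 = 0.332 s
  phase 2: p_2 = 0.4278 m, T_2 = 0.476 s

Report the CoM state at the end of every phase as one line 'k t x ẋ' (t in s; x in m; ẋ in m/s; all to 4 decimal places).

1 0.3320 0.0469 -0.3109
2 0.8080 -0.6591 -3.1768

phase 1: p=0.1488, T=0.332, ωT=1.031126, cosh=1.580413, sinh=1.223808; start (x,ẋ)=(0.110200, -0.103900) → end (x,ẋ)=(0.046855, -0.310920)
phase 2: p=0.4278, T=0.476, ωT=1.478361, cosh=2.306881, sinh=2.078870; start (x,ẋ)=(0.046855, -0.310920) → end (x,ẋ)=(-0.659108, -3.176844)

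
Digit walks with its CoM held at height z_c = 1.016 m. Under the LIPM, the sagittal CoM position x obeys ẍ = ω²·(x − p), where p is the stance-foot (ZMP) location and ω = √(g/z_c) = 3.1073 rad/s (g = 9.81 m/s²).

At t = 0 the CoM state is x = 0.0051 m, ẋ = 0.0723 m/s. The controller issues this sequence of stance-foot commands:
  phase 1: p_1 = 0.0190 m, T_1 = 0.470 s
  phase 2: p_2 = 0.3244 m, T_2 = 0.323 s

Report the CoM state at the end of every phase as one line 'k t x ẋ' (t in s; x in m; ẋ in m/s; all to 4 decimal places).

phase 1: p=0.0190, T=0.470, ωT=1.460431, cosh=2.269976, sinh=2.037840; start (x,ẋ)=(0.005100, 0.072300) → end (x,ẋ)=(0.034863, 0.076102)
phase 2: p=0.3244, T=0.323, ωT=1.003658, cosh=1.547390, sinh=1.180854; start (x,ẋ)=(0.034863, 0.076102) → end (x,ẋ)=(-0.094705, -0.944628)

1 0.4700 0.0349 0.0761
2 0.7930 -0.0947 -0.9446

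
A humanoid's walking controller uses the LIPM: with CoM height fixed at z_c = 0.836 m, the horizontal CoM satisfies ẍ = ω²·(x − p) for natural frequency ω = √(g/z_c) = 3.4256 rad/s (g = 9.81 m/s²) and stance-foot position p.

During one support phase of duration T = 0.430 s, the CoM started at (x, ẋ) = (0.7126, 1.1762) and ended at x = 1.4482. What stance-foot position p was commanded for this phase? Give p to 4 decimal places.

p = 0.6925

ωT = 3.4256·0.430 = 1.473008; cosh(ωT) = 2.295786, sinh(ωT) = 2.066551
x(T) = p + (x₀−p)·cosh(ωT) + (ẋ₀/ω)·sinh(ωT) ⇒ p·(1 − cosh) = x(T) − x₀·cosh − (ẋ₀/ω)·sinh
numerator   = 1.4482 − (0.7126)·2.295786 − (1.1762/3.4256)·2.066551 = -0.897340
denominator = 1 − 2.295786 = -1.295786
p = -0.897340 / -1.295786 = 0.6925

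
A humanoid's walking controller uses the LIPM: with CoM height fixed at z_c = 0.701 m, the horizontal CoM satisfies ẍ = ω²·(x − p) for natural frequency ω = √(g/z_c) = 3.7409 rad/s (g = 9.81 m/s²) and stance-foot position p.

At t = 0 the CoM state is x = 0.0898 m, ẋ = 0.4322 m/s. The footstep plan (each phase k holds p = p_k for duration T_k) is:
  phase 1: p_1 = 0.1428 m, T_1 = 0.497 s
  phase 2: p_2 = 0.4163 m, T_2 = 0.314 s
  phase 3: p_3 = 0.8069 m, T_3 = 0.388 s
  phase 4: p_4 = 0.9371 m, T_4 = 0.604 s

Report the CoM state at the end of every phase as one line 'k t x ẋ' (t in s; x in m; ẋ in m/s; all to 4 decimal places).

1 0.4970 0.3304 0.7999
2 0.8110 0.5770 0.9475
3 1.1990 0.8002 0.3984
4 1.8030 0.7788 -0.4970

phase 1: p=0.1428, T=0.497, ωT=1.859227, cosh=3.287284, sinh=3.131491; start (x,ẋ)=(0.089800, 0.432200) → end (x,ẋ)=(0.330367, 0.799891)
phase 2: p=0.4163, T=0.314, ωT=1.174643, cosh=1.772958, sinh=1.464028; start (x,ẋ)=(0.330367, 0.799891) → end (x,ẋ)=(0.576987, 0.947534)
phase 3: p=0.8069, T=0.388, ωT=1.451469, cosh=2.251804, sinh=2.017578; start (x,ẋ)=(0.576987, 0.947534) → end (x,ẋ)=(0.800214, 0.398378)
phase 4: p=0.9371, T=0.604, ωT=2.259504, cosh=4.841368, sinh=4.736966; start (x,ẋ)=(0.800214, 0.398378) → end (x,ẋ)=(0.778835, -0.497000)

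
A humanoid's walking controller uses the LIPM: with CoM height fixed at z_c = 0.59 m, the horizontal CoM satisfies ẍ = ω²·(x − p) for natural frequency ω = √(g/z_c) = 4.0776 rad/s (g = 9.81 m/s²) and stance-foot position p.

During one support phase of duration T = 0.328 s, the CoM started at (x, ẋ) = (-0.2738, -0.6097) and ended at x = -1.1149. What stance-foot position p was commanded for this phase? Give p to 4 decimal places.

p = 0.2822

ωT = 4.0776·0.328 = 1.337453; cosh(ωT) = 2.035921, sinh(ωT) = 1.773407
x(T) = p + (x₀−p)·cosh(ωT) + (ẋ₀/ω)·sinh(ωT) ⇒ p·(1 − cosh) = x(T) − x₀·cosh − (ẋ₀/ω)·sinh
numerator   = -1.1149 − (-0.2738)·2.035921 − (-0.6097/4.0776)·1.773407 = -0.292298
denominator = 1 − 2.035921 = -1.035921
p = -0.292298 / -1.035921 = 0.2822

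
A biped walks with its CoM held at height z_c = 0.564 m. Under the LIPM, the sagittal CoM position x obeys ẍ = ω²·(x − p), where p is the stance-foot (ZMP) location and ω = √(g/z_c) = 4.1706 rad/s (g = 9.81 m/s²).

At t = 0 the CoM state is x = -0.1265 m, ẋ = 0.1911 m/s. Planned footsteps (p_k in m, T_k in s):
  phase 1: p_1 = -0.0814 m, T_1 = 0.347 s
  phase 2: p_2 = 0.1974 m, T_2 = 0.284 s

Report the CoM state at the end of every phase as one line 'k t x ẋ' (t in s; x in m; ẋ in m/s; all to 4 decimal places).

phase 1: p=-0.0814, T=0.347, ωT=1.447198, cosh=2.243208, sinh=2.007979; start (x,ẋ)=(-0.126500, 0.191100) → end (x,ẋ)=(-0.090562, 0.050988)
phase 2: p=0.1974, T=0.284, ωT=1.184450, cosh=1.787402, sinh=1.481488; start (x,ẋ)=(-0.090562, 0.050988) → end (x,ẋ)=(-0.299191, -1.688090)

1 0.3470 -0.0906 0.0510
2 0.6310 -0.2992 -1.6881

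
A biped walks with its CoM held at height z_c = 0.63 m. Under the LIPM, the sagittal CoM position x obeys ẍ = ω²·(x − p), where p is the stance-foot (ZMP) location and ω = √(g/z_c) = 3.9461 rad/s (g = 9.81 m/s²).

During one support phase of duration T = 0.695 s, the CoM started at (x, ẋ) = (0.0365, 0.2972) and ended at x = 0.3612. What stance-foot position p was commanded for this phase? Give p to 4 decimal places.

p = 0.0744

ωT = 3.9461·0.695 = 2.742539; cosh(ωT) = 7.795385, sinh(ωT) = 7.730979
x(T) = p + (x₀−p)·cosh(ωT) + (ẋ₀/ω)·sinh(ωT) ⇒ p·(1 − cosh) = x(T) − x₀·cosh − (ẋ₀/ω)·sinh
numerator   = 0.3612 − (0.0365)·7.795385 − (0.2972/3.9461)·7.730979 = -0.505589
denominator = 1 − 7.795385 = -6.795385
p = -0.505589 / -6.795385 = 0.0744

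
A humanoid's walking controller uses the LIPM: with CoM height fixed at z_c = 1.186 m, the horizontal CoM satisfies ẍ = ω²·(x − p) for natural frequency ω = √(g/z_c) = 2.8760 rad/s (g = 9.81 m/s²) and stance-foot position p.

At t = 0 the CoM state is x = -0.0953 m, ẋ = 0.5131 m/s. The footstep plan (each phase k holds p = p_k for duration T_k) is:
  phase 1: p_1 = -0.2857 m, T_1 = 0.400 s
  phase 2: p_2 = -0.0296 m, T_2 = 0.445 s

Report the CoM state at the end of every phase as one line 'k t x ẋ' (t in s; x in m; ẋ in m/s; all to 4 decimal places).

1 0.4000 0.2988 1.6701
2 0.8450 1.5699 4.8020

phase 1: p=-0.2857, T=0.400, ωT=1.150400, cosh=1.737983, sinh=1.421473; start (x,ẋ)=(-0.095300, 0.513100) → end (x,ẋ)=(0.298814, 1.670144)
phase 2: p=-0.0296, T=0.445, ωT=1.279820, cosh=1.937040, sinh=1.658953; start (x,ẋ)=(0.298814, 1.670144) → end (x,ẋ)=(1.569933, 4.802045)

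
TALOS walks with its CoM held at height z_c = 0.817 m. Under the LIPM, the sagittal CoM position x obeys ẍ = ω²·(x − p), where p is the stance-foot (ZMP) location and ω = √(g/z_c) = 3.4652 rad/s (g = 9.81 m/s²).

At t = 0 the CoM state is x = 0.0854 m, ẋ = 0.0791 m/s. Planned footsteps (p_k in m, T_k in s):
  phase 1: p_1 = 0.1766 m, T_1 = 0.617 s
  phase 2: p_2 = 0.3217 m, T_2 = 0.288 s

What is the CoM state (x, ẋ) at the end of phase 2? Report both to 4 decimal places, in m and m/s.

phase 1: p=0.1766, T=0.617, ωT=2.138028, cosh=4.300292, sinh=4.182405; start (x,ẋ)=(0.085400, 0.079100) → end (x,ẋ)=(-0.120115, -0.981597)
phase 2: p=0.3217, T=0.288, ωT=0.997978, cosh=1.540707, sinh=1.172083; start (x,ẋ)=(-0.120115, -0.981597) → end (x,ẋ)=(-0.691027, -3.306785)

x = -0.6910, ẋ = -3.3068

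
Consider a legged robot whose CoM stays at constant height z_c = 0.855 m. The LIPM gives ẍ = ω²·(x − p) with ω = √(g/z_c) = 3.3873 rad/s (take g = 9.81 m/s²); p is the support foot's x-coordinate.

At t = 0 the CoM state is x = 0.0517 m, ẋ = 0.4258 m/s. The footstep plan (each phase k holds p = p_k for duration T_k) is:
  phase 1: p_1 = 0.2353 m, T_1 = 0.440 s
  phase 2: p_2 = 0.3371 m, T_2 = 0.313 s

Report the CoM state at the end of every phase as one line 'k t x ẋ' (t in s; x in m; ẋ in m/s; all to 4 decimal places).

1 0.4400 0.0720 -0.3172
2 0.7530 -0.2105 -1.6538

phase 1: p=0.2353, T=0.440, ωT=1.490412, cosh=2.332102, sinh=2.106822; start (x,ẋ)=(0.051700, 0.425800) → end (x,ẋ)=(0.071964, -0.317241)
phase 2: p=0.3371, T=0.313, ωT=1.060225, cosh=1.616699, sinh=1.270321; start (x,ẋ)=(0.071964, -0.317241) → end (x,ẋ)=(-0.210519, -1.653753)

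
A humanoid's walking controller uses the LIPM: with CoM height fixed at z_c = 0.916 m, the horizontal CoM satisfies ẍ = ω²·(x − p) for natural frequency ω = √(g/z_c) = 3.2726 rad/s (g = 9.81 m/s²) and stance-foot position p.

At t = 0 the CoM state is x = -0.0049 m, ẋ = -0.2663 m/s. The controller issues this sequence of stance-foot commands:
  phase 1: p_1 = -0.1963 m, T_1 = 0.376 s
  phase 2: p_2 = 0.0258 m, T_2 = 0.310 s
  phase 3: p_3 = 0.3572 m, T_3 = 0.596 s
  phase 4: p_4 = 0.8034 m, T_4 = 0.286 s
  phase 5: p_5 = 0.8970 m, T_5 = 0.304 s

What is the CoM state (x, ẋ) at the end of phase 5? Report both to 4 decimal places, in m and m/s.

x = 1.4757, ẋ = 2.2448

phase 1: p=-0.1963, T=0.376, ωT=1.230498, cosh=1.857540, sinh=1.565393; start (x,ẋ)=(-0.004900, -0.266300) → end (x,ẋ)=(0.031853, 0.485861)
phase 2: p=0.0258, T=0.310, ωT=1.014506, cosh=1.560291, sinh=1.197710; start (x,ẋ)=(0.031853, 0.485861) → end (x,ẋ)=(0.213060, 0.781810)
phase 3: p=0.3572, T=0.596, ωT=1.950470, cosh=3.587098, sinh=3.444891; start (x,ẋ)=(0.213060, 0.781810) → end (x,ẋ)=(0.663127, 1.179436)
phase 4: p=0.8034, T=0.286, ωT=0.935964, cosh=1.470938, sinh=1.078731; start (x,ẋ)=(0.663127, 1.179436) → end (x,ẋ)=(0.985838, 1.239677)
phase 5: p=0.8970, T=0.304, ωT=0.994870, cosh=1.537073, sinh=1.167301; start (x,ẋ)=(0.985838, 1.239677) → end (x,ẋ)=(1.475730, 2.244845)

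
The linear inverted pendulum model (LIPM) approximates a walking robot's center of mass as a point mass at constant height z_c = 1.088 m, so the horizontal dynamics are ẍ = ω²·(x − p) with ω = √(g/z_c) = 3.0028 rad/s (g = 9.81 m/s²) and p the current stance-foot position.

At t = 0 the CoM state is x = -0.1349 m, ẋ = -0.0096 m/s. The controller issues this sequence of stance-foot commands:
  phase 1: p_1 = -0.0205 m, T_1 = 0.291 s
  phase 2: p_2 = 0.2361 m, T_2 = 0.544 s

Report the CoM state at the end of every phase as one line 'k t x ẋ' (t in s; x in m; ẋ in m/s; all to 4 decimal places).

1 0.2910 -0.1846 -0.3534
2 0.8350 -1.1722 -4.0512

phase 1: p=-0.0205, T=0.291, ωT=0.873815, cosh=1.406695, sinh=0.989339; start (x,ẋ)=(-0.134900, -0.009600) → end (x,ẋ)=(-0.184589, -0.353362)
phase 2: p=0.2361, T=0.544, ωT=1.633523, cosh=2.658564, sinh=2.463324; start (x,ẋ)=(-0.184589, -0.353362) → end (x,ẋ)=(-1.172206, -4.051217)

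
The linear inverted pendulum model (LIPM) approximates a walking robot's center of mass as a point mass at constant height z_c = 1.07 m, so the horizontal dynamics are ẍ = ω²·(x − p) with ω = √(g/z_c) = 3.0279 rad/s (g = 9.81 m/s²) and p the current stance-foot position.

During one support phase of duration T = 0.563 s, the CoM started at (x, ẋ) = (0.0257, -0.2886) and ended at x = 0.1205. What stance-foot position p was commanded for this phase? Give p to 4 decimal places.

ωT = 3.0279·0.563 = 1.704708; cosh(ωT) = 2.840802, sinh(ωT) = 2.658976
x(T) = p + (x₀−p)·cosh(ωT) + (ẋ₀/ω)·sinh(ωT) ⇒ p·(1 − cosh) = x(T) − x₀·cosh − (ẋ₀/ω)·sinh
numerator   = 0.1205 − (0.0257)·2.840802 − (-0.2886/3.0279)·2.658976 = 0.300928
denominator = 1 − 2.840802 = -1.840802
p = 0.300928 / -1.840802 = -0.1635

p = -0.1635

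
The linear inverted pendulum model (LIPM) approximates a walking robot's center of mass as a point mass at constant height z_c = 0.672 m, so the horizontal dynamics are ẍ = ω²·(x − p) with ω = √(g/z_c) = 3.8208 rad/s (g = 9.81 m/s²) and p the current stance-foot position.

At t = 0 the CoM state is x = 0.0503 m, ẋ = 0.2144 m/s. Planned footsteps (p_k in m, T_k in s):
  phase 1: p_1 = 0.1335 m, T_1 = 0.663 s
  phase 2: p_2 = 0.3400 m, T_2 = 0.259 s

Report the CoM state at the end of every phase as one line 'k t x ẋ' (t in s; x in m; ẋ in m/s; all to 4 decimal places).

phase 1: p=0.1335, T=0.663, ωT=2.533190, cosh=6.336513, sinh=6.257108; start (x,ẋ)=(0.050300, 0.214400) → end (x,ẋ)=(-0.042587, -0.630527)
phase 2: p=0.3400, T=0.259, ωT=0.989587, cosh=1.530927, sinh=1.159197; start (x,ẋ)=(-0.042587, -0.630527) → end (x,ẋ)=(-0.437009, -2.659792)

1 0.6630 -0.0426 -0.6305
2 0.9220 -0.4370 -2.6598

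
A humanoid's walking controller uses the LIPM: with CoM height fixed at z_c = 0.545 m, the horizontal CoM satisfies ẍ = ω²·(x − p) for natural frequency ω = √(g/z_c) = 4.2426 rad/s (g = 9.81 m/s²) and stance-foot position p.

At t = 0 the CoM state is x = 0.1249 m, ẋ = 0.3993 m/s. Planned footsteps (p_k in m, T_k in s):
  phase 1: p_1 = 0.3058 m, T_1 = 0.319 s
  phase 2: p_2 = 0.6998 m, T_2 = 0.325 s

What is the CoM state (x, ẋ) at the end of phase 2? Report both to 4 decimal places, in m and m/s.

x = -0.8077, ẋ = -5.8989

phase 1: p=0.3058, T=0.319, ωT=1.353389, cosh=2.064443, sinh=1.806079; start (x,ẋ)=(0.124900, 0.399300) → end (x,ẋ)=(0.102325, -0.561809)
phase 2: p=0.6998, T=0.325, ωT=1.378845, cosh=2.111091, sinh=1.859222; start (x,ẋ)=(0.102325, -0.561809) → end (x,ẋ)=(-0.807725, -5.898877)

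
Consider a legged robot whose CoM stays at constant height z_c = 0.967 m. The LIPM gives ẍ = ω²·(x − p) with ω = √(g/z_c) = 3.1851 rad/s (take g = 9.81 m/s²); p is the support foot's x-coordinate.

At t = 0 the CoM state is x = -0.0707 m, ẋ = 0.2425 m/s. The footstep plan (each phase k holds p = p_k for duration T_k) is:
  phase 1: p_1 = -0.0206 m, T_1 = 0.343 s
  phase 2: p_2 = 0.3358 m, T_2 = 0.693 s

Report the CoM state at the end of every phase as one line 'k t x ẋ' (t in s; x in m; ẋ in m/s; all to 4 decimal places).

1 0.3430 -0.0030 0.1911
2 1.0360 -0.9533 -3.9661

phase 1: p=-0.0206, T=0.343, ωT=1.092489, cosh=1.658534, sinh=1.323153; start (x,ẋ)=(-0.070700, 0.242500) → end (x,ẋ)=(-0.002953, 0.191054)
phase 2: p=0.3358, T=0.693, ωT=2.207274, cosh=4.600452, sinh=4.490452; start (x,ẋ)=(-0.002953, 0.191054) → end (x,ẋ)=(-0.953264, -3.966096)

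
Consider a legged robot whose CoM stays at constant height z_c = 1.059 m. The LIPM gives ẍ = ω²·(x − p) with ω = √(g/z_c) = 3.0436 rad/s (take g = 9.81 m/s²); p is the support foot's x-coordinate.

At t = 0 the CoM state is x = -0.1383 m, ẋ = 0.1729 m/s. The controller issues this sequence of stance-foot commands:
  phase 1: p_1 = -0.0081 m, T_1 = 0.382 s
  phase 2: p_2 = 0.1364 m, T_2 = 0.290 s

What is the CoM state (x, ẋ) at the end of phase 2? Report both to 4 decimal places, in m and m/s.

phase 1: p=-0.0081, T=0.382, ωT=1.162655, cosh=1.755535, sinh=1.442880; start (x,ẋ)=(-0.138300, 0.172900) → end (x,ẋ)=(-0.154704, -0.268248)
phase 2: p=0.1364, T=0.290, ωT=0.882644, cosh=1.415485, sinh=1.001797; start (x,ẋ)=(-0.154704, -0.268248) → end (x,ẋ)=(-0.363947, -1.267297)

x = -0.3639, ẋ = -1.2673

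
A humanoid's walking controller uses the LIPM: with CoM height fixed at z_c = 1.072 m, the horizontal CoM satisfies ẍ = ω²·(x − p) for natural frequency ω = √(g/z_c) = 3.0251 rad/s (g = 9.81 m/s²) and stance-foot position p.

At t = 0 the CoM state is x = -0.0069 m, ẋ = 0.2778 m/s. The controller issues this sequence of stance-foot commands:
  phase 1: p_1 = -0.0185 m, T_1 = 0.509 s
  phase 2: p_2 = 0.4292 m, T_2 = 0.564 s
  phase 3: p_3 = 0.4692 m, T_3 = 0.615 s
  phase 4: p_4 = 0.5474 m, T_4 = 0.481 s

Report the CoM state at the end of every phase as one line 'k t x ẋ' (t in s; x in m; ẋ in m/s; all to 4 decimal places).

1 0.5090 0.2141 0.7556
2 1.0730 0.4824 0.4164
3 1.6880 0.9444 1.4960
4 2.1690 2.4460 5.8122

phase 1: p=-0.0185, T=0.509, ωT=1.539776, cosh=2.438987, sinh=2.224558; start (x,ẋ)=(-0.006900, 0.277800) → end (x,ẋ)=(0.214077, 0.755613)
phase 2: p=0.4292, T=0.564, ωT=1.706156, cosh=2.844657, sinh=2.663094; start (x,ẋ)=(0.214077, 0.755613) → end (x,ẋ)=(0.482440, 0.416402)
phase 3: p=0.4692, T=0.615, ωT=1.860437, cosh=3.291073, sinh=3.135468; start (x,ẋ)=(0.482440, 0.416402) → end (x,ẋ)=(0.944368, 1.495994)
phase 4: p=0.5474, T=0.481, ωT=1.455073, cosh=2.259090, sinh=2.025707; start (x,ẋ)=(0.944368, 1.495994) → end (x,ẋ)=(2.445954, 5.812193)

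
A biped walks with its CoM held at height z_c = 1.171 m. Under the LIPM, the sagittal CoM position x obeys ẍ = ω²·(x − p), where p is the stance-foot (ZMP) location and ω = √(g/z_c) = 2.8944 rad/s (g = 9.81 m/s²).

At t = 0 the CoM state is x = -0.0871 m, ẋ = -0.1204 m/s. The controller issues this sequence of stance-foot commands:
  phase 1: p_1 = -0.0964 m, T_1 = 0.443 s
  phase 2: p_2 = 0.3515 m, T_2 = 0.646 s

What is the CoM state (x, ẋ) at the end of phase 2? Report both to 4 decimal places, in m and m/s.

phase 1: p=-0.0964, T=0.443, ωT=1.282219, cosh=1.941026, sinh=1.663605; start (x,ẋ)=(-0.087100, -0.120400) → end (x,ẋ)=(-0.147550, -0.188919)
phase 2: p=0.3515, T=0.646, ωT=1.869782, cosh=3.320521, sinh=3.166364; start (x,ẋ)=(-0.147550, -0.188919) → end (x,ẋ)=(-1.512277, -5.200967)

x = -1.5123, ẋ = -5.2010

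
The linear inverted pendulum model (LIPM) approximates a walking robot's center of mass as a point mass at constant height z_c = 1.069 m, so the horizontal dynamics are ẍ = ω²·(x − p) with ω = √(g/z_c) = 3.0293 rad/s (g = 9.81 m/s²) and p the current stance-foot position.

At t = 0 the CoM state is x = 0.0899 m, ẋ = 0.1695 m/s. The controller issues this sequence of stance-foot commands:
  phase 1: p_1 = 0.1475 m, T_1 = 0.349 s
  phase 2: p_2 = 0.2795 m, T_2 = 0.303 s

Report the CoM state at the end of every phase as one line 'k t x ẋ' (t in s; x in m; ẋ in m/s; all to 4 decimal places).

1 0.3490 0.1254 0.0526
2 0.6520 0.0741 -0.4149

phase 1: p=0.1475, T=0.349, ωT=1.057226, cosh=1.612896, sinh=1.265478; start (x,ẋ)=(0.089900, 0.169500) → end (x,ẋ)=(0.125405, 0.052576)
phase 2: p=0.2795, T=0.303, ωT=0.917878, cosh=1.451668, sinh=1.052303; start (x,ẋ)=(0.125405, 0.052576) → end (x,ẋ)=(0.074069, -0.414892)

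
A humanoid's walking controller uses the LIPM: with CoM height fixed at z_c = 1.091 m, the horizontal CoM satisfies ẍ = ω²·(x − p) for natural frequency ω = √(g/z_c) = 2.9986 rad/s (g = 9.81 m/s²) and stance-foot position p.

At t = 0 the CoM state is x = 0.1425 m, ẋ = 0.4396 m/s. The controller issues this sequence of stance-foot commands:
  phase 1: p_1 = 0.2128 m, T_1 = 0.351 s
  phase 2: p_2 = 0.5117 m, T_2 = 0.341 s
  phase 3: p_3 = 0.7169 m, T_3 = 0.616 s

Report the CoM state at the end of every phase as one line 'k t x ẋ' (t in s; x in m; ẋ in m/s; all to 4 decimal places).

1 0.3510 0.2842 0.4412
2 0.6920 0.3327 -0.1327
3 1.3080 -0.6685 -3.9936

phase 1: p=0.2128, T=0.351, ωT=1.052509, cosh=1.606945, sinh=1.257884; start (x,ẋ)=(0.142500, 0.439600) → end (x,ẋ)=(0.284240, 0.441249)
phase 2: p=0.5117, T=0.341, ωT=1.022523, cosh=1.569943, sinh=1.210256; start (x,ẋ)=(0.284240, 0.441249) → end (x,ẋ)=(0.332692, -0.132734)
phase 3: p=0.7169, T=0.616, ωT=1.847138, cosh=3.249665, sinh=3.091977; start (x,ẋ)=(0.332692, -0.132734) → end (x,ẋ)=(-0.668516, -3.993569)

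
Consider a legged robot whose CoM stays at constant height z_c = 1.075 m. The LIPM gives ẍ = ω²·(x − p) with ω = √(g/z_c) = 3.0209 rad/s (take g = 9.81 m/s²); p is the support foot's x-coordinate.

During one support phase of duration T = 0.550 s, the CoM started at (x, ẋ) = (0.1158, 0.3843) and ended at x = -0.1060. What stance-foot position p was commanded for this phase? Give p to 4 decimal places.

ωT = 3.0209·0.550 = 1.661495; cosh(ωT) = 2.728517, sinh(ωT) = 2.538662
x(T) = p + (x₀−p)·cosh(ωT) + (ẋ₀/ω)·sinh(ωT) ⇒ p·(1 − cosh) = x(T) − x₀·cosh − (ẋ₀/ω)·sinh
numerator   = -0.1060 − (0.1158)·2.728517 − (0.3843/3.0209)·2.538662 = -0.744915
denominator = 1 − 2.728517 = -1.728517
p = -0.744915 / -1.728517 = 0.4310

p = 0.4310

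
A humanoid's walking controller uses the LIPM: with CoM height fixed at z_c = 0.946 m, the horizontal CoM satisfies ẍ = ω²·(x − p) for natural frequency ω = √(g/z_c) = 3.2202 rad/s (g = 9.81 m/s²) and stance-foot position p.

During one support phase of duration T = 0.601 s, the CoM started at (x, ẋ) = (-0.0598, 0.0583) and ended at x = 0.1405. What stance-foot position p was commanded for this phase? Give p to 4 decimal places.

ωT = 3.2202·0.601 = 1.935340; cosh(ωT) = 3.535388, sinh(ωT) = 3.391012
x(T) = p + (x₀−p)·cosh(ωT) + (ẋ₀/ω)·sinh(ωT) ⇒ p·(1 − cosh) = x(T) − x₀·cosh − (ẋ₀/ω)·sinh
numerator   = 0.1405 − (-0.0598)·3.535388 − (0.0583/3.2202)·3.391012 = 0.290524
denominator = 1 − 3.535388 = -2.535388
p = 0.290524 / -2.535388 = -0.1146

p = -0.1146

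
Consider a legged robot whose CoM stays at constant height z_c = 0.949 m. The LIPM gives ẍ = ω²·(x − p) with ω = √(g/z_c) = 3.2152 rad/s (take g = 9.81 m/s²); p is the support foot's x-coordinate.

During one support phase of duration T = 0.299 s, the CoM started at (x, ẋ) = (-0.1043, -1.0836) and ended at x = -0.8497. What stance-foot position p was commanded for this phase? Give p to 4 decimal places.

ωT = 3.2152·0.299 = 0.961345; cosh(ωT) = 1.498795, sinh(ωT) = 1.116416
x(T) = p + (x₀−p)·cosh(ωT) + (ẋ₀/ω)·sinh(ωT) ⇒ p·(1 − cosh) = x(T) − x₀·cosh − (ẋ₀/ω)·sinh
numerator   = -0.8497 − (-0.1043)·1.498795 − (-1.0836/3.2152)·1.116416 = -0.317116
denominator = 1 − 1.498795 = -0.498795
p = -0.317116 / -0.498795 = 0.6358

p = 0.6358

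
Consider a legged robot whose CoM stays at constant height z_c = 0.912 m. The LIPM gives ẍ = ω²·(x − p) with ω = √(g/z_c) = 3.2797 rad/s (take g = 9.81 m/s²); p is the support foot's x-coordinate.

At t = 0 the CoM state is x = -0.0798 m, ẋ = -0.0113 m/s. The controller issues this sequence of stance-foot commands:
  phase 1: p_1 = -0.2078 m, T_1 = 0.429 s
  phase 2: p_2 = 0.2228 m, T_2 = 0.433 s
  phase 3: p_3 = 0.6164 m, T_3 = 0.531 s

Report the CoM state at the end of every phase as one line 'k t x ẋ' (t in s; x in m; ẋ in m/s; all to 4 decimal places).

phase 1: p=-0.2078, T=0.429, ωT=1.406991, cosh=2.164265, sinh=1.919386; start (x,ẋ)=(-0.079800, -0.011300) → end (x,ẋ)=(0.062613, 0.781305)
phase 2: p=0.2228, T=0.433, ωT=1.420110, cosh=2.189632, sinh=1.947944; start (x,ẋ)=(0.062613, 0.781305) → end (x,ẋ)=(0.336097, 0.687386)
phase 3: p=0.6164, T=0.531, ωT=1.741521, cosh=2.940634, sinh=2.765380; start (x,ẋ)=(0.336097, 0.687386) → end (x,ẋ)=(0.371723, -0.520889)

1 0.4290 0.0626 0.7813
2 0.8620 0.3361 0.6874
3 1.3930 0.3717 -0.5209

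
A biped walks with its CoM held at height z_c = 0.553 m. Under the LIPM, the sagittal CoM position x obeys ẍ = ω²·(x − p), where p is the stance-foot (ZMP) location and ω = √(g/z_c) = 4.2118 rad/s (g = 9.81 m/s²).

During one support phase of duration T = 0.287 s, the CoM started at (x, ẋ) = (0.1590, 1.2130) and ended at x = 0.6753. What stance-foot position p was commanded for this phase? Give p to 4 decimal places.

p = 0.0656

ωT = 4.2118·0.287 = 1.208787; cosh(ωT) = 1.823989, sinh(ωT) = 1.525429
x(T) = p + (x₀−p)·cosh(ωT) + (ẋ₀/ω)·sinh(ωT) ⇒ p·(1 − cosh) = x(T) − x₀·cosh − (ẋ₀/ω)·sinh
numerator   = 0.6753 − (0.1590)·1.823989 − (1.2130/4.2118)·1.525429 = -0.054038
denominator = 1 − 1.823989 = -0.823989
p = -0.054038 / -0.823989 = 0.0656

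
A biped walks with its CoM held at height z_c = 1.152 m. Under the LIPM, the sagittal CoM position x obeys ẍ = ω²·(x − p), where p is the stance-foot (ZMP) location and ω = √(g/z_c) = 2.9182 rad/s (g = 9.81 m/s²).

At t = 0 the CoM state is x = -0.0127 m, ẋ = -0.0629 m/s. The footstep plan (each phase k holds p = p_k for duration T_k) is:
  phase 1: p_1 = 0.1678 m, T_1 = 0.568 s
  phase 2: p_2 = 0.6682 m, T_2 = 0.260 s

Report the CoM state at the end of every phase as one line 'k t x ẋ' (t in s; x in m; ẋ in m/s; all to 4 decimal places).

phase 1: p=0.1678, T=0.568, ωT=1.657538, cosh=2.718492, sinh=2.527884; start (x,ẋ)=(-0.012700, -0.062900) → end (x,ẋ)=(-0.377375, -1.502519)
phase 2: p=0.6682, T=0.260, ωT=0.758732, cosh=1.301913, sinh=0.833653; start (x,ẋ)=(-0.377375, -1.502519) → end (x,ẋ)=(-1.122278, -4.499789)

1 0.5680 -0.3774 -1.5025
2 0.8280 -1.1223 -4.4998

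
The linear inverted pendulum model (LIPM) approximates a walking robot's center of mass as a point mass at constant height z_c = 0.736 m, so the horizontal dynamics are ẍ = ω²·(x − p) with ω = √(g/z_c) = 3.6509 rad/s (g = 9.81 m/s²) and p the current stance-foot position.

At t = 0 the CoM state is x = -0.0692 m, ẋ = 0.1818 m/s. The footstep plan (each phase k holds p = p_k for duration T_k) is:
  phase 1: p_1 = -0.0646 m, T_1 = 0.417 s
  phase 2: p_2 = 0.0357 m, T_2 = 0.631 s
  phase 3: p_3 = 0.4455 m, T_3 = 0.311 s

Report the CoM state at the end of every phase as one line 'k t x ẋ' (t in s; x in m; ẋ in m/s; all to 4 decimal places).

1 0.4170 0.0330 0.3998
2 1.0480 0.5649 1.9731
3 1.3590 1.4048 3.9962

phase 1: p=-0.0646, T=0.417, ωT=1.522425, cosh=2.400755, sinh=2.182573; start (x,ẋ)=(-0.069200, 0.181800) → end (x,ẋ)=(0.033040, 0.399803)
phase 2: p=0.0357, T=0.631, ωT=2.303718, cosh=5.055611, sinh=4.955724; start (x,ẋ)=(0.033040, 0.399803) → end (x,ẋ)=(0.564943, 1.973117)
phase 3: p=0.4455, T=0.311, ωT=1.135430, cosh=1.716898, sinh=1.395614; start (x,ẋ)=(0.564943, 1.973117) → end (x,ẋ)=(1.404825, 3.996228)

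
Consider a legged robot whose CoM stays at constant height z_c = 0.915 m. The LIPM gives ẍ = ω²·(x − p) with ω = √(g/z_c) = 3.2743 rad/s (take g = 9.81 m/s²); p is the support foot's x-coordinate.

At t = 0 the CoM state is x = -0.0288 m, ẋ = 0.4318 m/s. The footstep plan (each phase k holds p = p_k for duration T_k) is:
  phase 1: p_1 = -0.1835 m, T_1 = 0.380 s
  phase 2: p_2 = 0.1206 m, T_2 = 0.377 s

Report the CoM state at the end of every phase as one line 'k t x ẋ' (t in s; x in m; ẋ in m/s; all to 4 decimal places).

phase 1: p=-0.1835, T=0.380, ωT=1.244234, cosh=1.879219, sinh=1.591057; start (x,ẋ)=(-0.028800, 0.431800) → end (x,ẋ)=(0.317037, 1.617371)
phase 2: p=0.1206, T=0.377, ωT=1.234411, cosh=1.863680, sinh=1.572674; start (x,ẋ)=(0.317037, 1.617371) → end (x,ẋ)=(1.263532, 4.025795)

1 0.3800 0.3170 1.6174
2 0.7570 1.2635 4.0258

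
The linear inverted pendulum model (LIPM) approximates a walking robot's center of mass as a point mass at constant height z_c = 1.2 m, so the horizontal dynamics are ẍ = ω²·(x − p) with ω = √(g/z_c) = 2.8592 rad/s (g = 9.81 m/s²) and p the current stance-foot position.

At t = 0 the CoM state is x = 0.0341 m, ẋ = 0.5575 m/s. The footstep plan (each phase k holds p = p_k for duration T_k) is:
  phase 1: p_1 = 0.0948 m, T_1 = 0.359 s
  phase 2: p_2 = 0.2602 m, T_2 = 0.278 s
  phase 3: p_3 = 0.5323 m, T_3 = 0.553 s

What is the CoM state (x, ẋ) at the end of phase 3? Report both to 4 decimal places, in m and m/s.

phase 1: p=0.0948, T=0.359, ωT=1.026453, cosh=1.574712, sinh=1.216436; start (x,ẋ)=(0.034100, 0.557500) → end (x,ẋ)=(0.236401, 0.666785)
phase 2: p=0.2602, T=0.278, ωT=0.794858, cosh=1.332886, sinh=0.881240; start (x,ẋ)=(0.236401, 0.666785) → end (x,ẋ)=(0.433990, 0.828784)
phase 3: p=0.5323, T=0.553, ωT=1.581138, cosh=2.533111, sinh=2.327371; start (x,ẋ)=(0.433990, 0.828784) → end (x,ẋ)=(0.957895, 1.445208)

x = 0.9579, ẋ = 1.4452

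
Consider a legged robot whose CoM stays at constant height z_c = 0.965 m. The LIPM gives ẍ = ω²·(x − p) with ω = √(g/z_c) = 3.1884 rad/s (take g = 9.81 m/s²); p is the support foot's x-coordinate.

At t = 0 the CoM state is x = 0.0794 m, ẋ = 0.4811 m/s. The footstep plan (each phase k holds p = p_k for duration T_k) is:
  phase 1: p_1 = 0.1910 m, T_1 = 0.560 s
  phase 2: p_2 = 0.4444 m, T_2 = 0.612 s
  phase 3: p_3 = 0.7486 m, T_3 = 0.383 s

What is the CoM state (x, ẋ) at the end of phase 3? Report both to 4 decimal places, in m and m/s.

phase 1: p=0.1910, T=0.560, ωT=1.785504, cosh=3.065148, sinh=2.897436; start (x,ẋ)=(0.079400, 0.481100) → end (x,ẋ)=(0.286126, 0.443661)
phase 2: p=0.4444, T=0.612, ωT=1.951301, cosh=3.589963, sinh=3.447874; start (x,ẋ)=(0.286126, 0.443661) → end (x,ẋ)=(0.355968, -0.147213)
phase 3: p=0.7486, T=0.383, ωT=1.221157, cosh=1.842999, sinh=1.548110; start (x,ẋ)=(0.355968, -0.147213) → end (x,ẋ)=(-0.046499, -2.209344)

x = -0.0465, ẋ = -2.2093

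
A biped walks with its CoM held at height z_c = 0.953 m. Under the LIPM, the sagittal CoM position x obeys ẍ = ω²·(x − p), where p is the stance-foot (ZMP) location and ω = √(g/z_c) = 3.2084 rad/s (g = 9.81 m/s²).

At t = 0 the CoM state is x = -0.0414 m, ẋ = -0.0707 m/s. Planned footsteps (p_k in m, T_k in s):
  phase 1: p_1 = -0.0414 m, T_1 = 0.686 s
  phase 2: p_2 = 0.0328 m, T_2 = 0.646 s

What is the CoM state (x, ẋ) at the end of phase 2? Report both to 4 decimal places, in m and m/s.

phase 1: p=-0.0414, T=0.686, ωT=2.200962, cosh=4.572200, sinh=4.461503; start (x,ẋ)=(-0.041400, -0.070700) → end (x,ẋ)=(-0.139713, -0.323255)
phase 2: p=0.0328, T=0.646, ωT=2.072626, cosh=4.035760, sinh=3.909905; start (x,ẋ)=(-0.139713, -0.323255) → end (x,ẋ)=(-1.057355, -3.468677)

x = -1.0574, ẋ = -3.4687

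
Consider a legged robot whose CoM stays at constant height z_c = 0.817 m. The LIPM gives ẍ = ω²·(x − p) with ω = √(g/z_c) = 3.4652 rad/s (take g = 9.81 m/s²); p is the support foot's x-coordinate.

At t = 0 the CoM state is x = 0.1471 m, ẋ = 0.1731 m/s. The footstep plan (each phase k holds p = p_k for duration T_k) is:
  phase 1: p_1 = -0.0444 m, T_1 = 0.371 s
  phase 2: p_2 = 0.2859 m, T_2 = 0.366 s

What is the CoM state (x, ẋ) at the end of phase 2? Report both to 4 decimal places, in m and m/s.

x = 1.2100, ẋ = 3.4861

phase 1: p=-0.0444, T=0.371, ωT=1.285589, cosh=1.946643, sinh=1.670155; start (x,ẋ)=(0.147100, 0.173100) → end (x,ẋ)=(0.411813, 1.445255)
phase 2: p=0.2859, T=0.366, ωT=1.268263, cosh=1.917997, sinh=1.636677; start (x,ẋ)=(0.411813, 1.445255) → end (x,ẋ)=(1.210021, 3.486098)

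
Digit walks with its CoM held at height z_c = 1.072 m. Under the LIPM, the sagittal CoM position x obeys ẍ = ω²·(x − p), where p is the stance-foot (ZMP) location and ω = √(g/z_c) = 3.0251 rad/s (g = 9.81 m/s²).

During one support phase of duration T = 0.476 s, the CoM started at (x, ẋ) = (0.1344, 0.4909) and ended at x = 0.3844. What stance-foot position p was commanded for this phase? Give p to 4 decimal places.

ωT = 3.0251·0.476 = 1.439948; cosh(ωT) = 2.228707, sinh(ωT) = 1.991767
x(T) = p + (x₀−p)·cosh(ωT) + (ẋ₀/ω)·sinh(ωT) ⇒ p·(1 − cosh) = x(T) − x₀·cosh − (ẋ₀/ω)·sinh
numerator   = 0.3844 − (0.1344)·2.228707 − (0.4909/3.0251)·1.991767 = -0.238354
denominator = 1 − 2.228707 = -1.228707
p = -0.238354 / -1.228707 = 0.1940

p = 0.1940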